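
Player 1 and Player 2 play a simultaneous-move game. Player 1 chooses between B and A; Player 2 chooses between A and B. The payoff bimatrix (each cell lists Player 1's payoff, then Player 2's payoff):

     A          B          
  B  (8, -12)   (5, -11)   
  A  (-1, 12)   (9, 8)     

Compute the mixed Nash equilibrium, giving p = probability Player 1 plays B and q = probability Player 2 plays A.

Player 1's mix must leave Player 2 indifferent between A and B.
  Player 2's payoff to A: p·(-12) + (1−p)·12 = -24p + 12
  Player 2's payoff to B: p·(-11) + (1−p)·8 = -19p + 8
  -24p + 12 = -19p + 8  ⇒  -5p = -4  ⇒  p = 4/5.
Set Player 1's expected payoff from B equal to that from A:
  Player 1's payoff to B: q·8 + (1−q)·5 = 3q + 5
  Player 1's payoff to A: q·(-1) + (1−q)·9 = -10q + 9
  3q + 5 = -10q + 9  ⇒  13q = 4  ⇒  q = 4/13.

p = 4/5, q = 4/13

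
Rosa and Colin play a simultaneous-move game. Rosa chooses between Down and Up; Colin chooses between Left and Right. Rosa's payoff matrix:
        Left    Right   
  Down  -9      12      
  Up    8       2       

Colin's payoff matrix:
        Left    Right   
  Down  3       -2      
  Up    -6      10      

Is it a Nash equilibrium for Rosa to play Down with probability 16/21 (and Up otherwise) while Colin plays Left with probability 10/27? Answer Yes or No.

Yes

Check Colin's indifference given Rosa's mix p = 16/21:
  payoff from Left = 6/7; payoff from Right = 6/7 — equal.
Check Rosa's indifference given Colin's mix q = 10/27:
  payoff from Down = 38/9; payoff from Up = 38/9 — equal.
Both players are indifferent, so neither can profitably deviate.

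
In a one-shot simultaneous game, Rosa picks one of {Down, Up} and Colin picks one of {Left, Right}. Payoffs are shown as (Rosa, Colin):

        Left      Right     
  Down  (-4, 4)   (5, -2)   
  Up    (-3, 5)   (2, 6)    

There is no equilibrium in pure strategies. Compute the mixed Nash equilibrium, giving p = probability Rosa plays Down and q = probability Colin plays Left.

p = 1/7, q = 3/4

Set Colin's expected payoff from Left equal to that from Right:
  Colin's payoff from Left: p·4 + (1−p)·5 = -p + 5
  Colin's payoff from Right: p·(-2) + (1−p)·6 = -8p + 6
  -p + 5 = -8p + 6  ⇒  7p = 1  ⇒  p = 1/7.
In a mixed equilibrium Rosa is indifferent between Down and Up; this condition fixes q.
  Rosa's expected payoff from Down: q·(-4) + (1−q)·5 = -9q + 5
  Rosa's expected payoff from Up: q·(-3) + (1−q)·2 = -5q + 2
  -9q + 5 = -5q + 2  ⇒  -4q = -3  ⇒  q = 3/4.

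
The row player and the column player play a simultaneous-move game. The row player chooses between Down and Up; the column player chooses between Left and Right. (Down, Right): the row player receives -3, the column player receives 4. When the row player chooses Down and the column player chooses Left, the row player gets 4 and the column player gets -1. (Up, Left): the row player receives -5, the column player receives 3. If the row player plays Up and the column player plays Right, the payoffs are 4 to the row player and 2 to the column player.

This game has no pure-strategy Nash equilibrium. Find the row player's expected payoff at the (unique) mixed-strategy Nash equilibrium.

1/16

In a mixed equilibrium the row player is indifferent between Down and Up; this condition fixes q.
  the row player's expected payoff from Down: q·4 + (1−q)·(-3) = 7q - 3
  the row player's expected payoff from Up: q·(-5) + (1−q)·4 = -9q + 4
  7q - 3 = -9q + 4  ⇒  16q = 7  ⇒  q = 7/16.
At equilibrium the row player is indifferent across rows, so the row player's payoff equals the payoff from Down: (7/16)·4 + (9/16)·(-3) = 1/16.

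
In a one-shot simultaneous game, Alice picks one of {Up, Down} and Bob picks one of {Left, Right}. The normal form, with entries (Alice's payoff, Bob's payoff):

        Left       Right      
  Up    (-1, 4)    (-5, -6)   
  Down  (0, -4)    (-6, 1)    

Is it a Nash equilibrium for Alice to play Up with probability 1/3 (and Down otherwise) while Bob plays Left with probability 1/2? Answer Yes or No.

Yes

Check Bob's indifference given Alice's mix p = 1/3:
  payoff from Left = -4/3; payoff from Right = -4/3 — equal.
Check Alice's indifference given Bob's mix q = 1/2:
  payoff from Up = -3; payoff from Down = -3 — equal.
Both players are indifferent, so neither can profitably deviate.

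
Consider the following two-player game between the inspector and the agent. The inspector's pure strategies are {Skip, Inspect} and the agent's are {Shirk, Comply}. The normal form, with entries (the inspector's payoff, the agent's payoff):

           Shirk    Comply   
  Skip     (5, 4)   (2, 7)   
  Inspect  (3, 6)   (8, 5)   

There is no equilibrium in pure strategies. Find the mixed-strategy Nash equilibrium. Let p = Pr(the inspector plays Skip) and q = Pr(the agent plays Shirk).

In a mixed equilibrium the agent is indifferent between Shirk and Comply; this condition fixes p.
  the agent's payoff to Shirk: p·4 + (1−p)·6 = -2p + 6
  the agent's payoff to Comply: p·7 + (1−p)·5 = 2p + 5
  -2p + 6 = 2p + 5  ⇒  -4p = -1  ⇒  p = 1/4.
Set the inspector's expected payoff from Skip equal to that from Inspect:
  the inspector's payoff from Skip: q·5 + (1−q)·2 = 3q + 2
  the inspector's payoff from Inspect: q·3 + (1−q)·8 = -5q + 8
  3q + 2 = -5q + 8  ⇒  8q = 6  ⇒  q = 3/4.

p = 1/4, q = 3/4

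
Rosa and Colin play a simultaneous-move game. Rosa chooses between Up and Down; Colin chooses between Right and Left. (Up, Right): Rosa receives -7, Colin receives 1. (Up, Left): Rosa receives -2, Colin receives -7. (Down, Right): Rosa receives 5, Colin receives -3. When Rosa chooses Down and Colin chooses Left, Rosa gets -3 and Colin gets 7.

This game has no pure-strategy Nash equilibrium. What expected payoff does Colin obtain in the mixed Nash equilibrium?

Colin's indifference between Right and Left determines Rosa's mixing probability p:
  Colin's payoff from Right: p·1 + (1−p)·(-3) = 4p - 3
  Colin's payoff from Left: p·(-7) + (1−p)·7 = -14p + 7
  4p - 3 = -14p + 7  ⇒  18p = 10  ⇒  p = 5/9.
At equilibrium Colin is indifferent across columns, so Colin's payoff equals the payoff from Right: (5/9)·1 + (4/9)·(-3) = -7/9.

-7/9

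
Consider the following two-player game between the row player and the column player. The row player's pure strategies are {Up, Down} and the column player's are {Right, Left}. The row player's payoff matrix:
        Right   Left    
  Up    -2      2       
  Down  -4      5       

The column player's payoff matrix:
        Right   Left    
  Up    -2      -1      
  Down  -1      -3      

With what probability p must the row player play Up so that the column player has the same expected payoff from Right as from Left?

The row player's mix must leave the column player indifferent between Right and Left.
  the column player's payoff to Right: p·(-2) + (1−p)·(-1) = -p - 1
  the column player's payoff to Left: p·(-1) + (1−p)·(-3) = 2p - 3
  -p - 1 = 2p - 3  ⇒  -3p = -2  ⇒  p = 2/3.

p = 2/3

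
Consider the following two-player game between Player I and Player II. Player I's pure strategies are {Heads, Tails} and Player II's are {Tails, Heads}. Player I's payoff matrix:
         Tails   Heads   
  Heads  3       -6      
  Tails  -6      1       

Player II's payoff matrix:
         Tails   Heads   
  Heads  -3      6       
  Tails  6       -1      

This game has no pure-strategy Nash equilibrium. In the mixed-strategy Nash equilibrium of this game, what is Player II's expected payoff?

33/16

For Player II to be willing to mix, Player II must be indifferent between Tails and Heads, which pins down Player I's mix.
  Player II's payoff to Tails: p·(-3) + (1−p)·6 = -9p + 6
  Player II's payoff to Heads: p·6 + (1−p)·(-1) = 7p - 1
  -9p + 6 = 7p - 1  ⇒  -16p = -7  ⇒  p = 7/16.
At equilibrium Player II is indifferent across columns, so Player II's payoff equals the payoff from Tails: (7/16)·(-3) + (9/16)·6 = 33/16.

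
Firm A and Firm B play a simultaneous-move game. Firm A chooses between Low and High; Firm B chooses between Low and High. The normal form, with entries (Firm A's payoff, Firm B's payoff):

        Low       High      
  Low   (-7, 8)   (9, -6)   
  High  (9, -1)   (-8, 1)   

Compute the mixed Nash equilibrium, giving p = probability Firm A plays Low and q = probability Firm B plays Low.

p = 1/8, q = 17/33

In a mixed equilibrium Firm B is indifferent between Low and High; this condition fixes p.
  Firm B's expected payoff from Low: p·8 + (1−p)·(-1) = 9p - 1
  Firm B's expected payoff from High: p·(-6) + (1−p)·1 = -7p + 1
  9p - 1 = -7p + 1  ⇒  16p = 2  ⇒  p = 1/8.
Set Firm A's expected payoff from Low equal to that from High:
  Firm A's expected payoff from Low: q·(-7) + (1−q)·9 = -16q + 9
  Firm A's expected payoff from High: q·9 + (1−q)·(-8) = 17q - 8
  -16q + 9 = 17q - 8  ⇒  -33q = -17  ⇒  q = 17/33.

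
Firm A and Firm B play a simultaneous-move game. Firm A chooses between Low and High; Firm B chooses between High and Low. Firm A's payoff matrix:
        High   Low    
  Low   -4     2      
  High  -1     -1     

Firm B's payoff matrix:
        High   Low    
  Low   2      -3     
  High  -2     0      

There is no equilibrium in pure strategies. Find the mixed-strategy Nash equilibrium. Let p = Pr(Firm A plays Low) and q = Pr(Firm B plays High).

p = 2/7, q = 1/2

Firm A's mix must leave Firm B indifferent between High and Low.
  Firm B's payoff to High: p·2 + (1−p)·(-2) = 4p - 2
  Firm B's payoff to Low: p·(-3) + (1−p)·0 = -3p
  4p - 2 = -3p  ⇒  7p = 2  ⇒  p = 2/7.
Set Firm A's expected payoff from Low equal to that from High:
  Firm A's payoff to Low: q·(-4) + (1−q)·2 = -6q + 2
  Firm A's payoff to High: q·(-1) + (1−q)·(-1) = -1
  -6q + 2 = -1  ⇒  -6q = -3  ⇒  q = 1/2.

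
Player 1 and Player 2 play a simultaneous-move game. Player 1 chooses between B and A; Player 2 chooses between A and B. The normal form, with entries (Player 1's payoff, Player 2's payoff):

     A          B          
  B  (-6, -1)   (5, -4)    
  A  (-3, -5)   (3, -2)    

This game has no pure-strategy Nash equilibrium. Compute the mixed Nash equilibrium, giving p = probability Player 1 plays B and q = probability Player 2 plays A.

p = 1/2, q = 2/5

For Player 2 to be willing to mix, Player 2 must be indifferent between A and B, which pins down Player 1's mix.
  Player 2's payoff from A: p·(-1) + (1−p)·(-5) = 4p - 5
  Player 2's payoff from B: p·(-4) + (1−p)·(-2) = -2p - 2
  4p - 5 = -2p - 2  ⇒  6p = 3  ⇒  p = 1/2.
For Player 1 to be willing to mix, Player 1 must be indifferent between B and A, which pins down Player 2's mix.
  Player 1's payoff from B: q·(-6) + (1−q)·5 = -11q + 5
  Player 1's payoff from A: q·(-3) + (1−q)·3 = -6q + 3
  -11q + 5 = -6q + 3  ⇒  -5q = -2  ⇒  q = 2/5.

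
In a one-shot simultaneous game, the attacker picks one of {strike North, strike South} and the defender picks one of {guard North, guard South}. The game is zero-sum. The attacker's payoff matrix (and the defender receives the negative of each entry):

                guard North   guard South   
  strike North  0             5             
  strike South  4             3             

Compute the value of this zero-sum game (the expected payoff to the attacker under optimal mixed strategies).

The defender's mix must leave the attacker indifferent between strike North and strike South.
  the attacker's payoff from strike North: q·0 + (1−q)·5 = -5q + 5
  the attacker's payoff from strike South: q·4 + (1−q)·3 = q + 3
  -5q + 5 = q + 3  ⇒  -6q = -2  ⇒  q = 1/3.
The value is the attacker's expected payoff against this mix (using strike North): (1/3)·0 + (2/3)·5 = 10/3.

v = 10/3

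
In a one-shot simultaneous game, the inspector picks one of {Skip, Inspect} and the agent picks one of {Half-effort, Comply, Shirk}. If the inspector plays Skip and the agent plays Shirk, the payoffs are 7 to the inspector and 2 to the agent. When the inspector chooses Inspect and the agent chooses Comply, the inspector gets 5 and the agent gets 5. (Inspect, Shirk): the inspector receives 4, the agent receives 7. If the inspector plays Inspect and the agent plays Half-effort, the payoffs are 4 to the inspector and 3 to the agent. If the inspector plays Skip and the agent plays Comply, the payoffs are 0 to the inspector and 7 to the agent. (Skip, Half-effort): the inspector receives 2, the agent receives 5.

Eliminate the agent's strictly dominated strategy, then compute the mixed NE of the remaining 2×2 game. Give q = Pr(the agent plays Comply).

The agent's strategy Half-effort is strictly dominated by Comply: 7 > 5 and 5 > 3. Eliminate Half-effort.
For the inspector to be willing to mix, the inspector must be indifferent between Skip and Inspect, which pins down the agent's mix.
  the inspector's expected payoff from Skip: q·0 + (1−q)·7 = -7q + 7
  the inspector's expected payoff from Inspect: q·5 + (1−q)·4 = q + 4
  -7q + 7 = q + 4  ⇒  -8q = -3  ⇒  q = 3/8.

q = 3/8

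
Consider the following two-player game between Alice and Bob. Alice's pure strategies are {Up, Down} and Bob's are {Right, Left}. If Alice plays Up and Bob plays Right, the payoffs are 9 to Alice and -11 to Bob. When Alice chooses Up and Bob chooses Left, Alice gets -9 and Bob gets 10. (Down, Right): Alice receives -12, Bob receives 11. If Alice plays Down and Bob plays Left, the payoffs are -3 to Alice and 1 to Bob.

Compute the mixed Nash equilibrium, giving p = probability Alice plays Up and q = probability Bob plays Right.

p = 10/31, q = 2/9

Bob's indifference between Right and Left determines Alice's mixing probability p:
  Bob's payoff to Right: p·(-11) + (1−p)·11 = -22p + 11
  Bob's payoff to Left: p·10 + (1−p)·1 = 9p + 1
  -22p + 11 = 9p + 1  ⇒  -31p = -10  ⇒  p = 10/31.
Bob's mix must leave Alice indifferent between Up and Down.
  Alice's payoff to Up: q·9 + (1−q)·(-9) = 18q - 9
  Alice's payoff to Down: q·(-12) + (1−q)·(-3) = -9q - 3
  18q - 9 = -9q - 3  ⇒  27q = 6  ⇒  q = 2/9.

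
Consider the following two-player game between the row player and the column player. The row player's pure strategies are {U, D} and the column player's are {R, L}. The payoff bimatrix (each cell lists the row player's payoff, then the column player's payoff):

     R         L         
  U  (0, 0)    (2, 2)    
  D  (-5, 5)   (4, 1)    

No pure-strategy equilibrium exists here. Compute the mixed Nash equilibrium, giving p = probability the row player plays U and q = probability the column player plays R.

In a mixed equilibrium the column player is indifferent between R and L; this condition fixes p.
  the column player's payoff from R: p·0 + (1−p)·5 = -5p + 5
  the column player's payoff from L: p·2 + (1−p)·1 = p + 1
  -5p + 5 = p + 1  ⇒  -6p = -4  ⇒  p = 2/3.
The row player's indifference between U and D determines the column player's mixing probability q:
  the row player's payoff from U: q·0 + (1−q)·2 = -2q + 2
  the row player's payoff from D: q·(-5) + (1−q)·4 = -9q + 4
  -2q + 2 = -9q + 4  ⇒  7q = 2  ⇒  q = 2/7.

p = 2/3, q = 2/7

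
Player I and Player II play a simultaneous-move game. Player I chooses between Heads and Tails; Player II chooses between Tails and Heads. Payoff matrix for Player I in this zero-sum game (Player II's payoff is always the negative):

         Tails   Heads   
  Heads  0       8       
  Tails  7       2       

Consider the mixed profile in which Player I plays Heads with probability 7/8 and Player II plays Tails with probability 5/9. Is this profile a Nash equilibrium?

No

Given Player I's mix p = 7/8, Player II's payoff from Tails is -7/8 but from Heads is -29/4. Player II strictly prefers Tails, so Player II would not mix.
So the proposed profile is not a Nash equilibrium.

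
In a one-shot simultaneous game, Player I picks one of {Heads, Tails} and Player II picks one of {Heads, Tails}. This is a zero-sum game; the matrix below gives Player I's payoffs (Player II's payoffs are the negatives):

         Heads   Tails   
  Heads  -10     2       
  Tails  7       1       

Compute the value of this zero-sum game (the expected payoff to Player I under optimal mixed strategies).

v = 4/3

Player I's indifference between Heads and Tails determines Player II's mixing probability q:
  Player I's payoff to Heads: q·(-10) + (1−q)·2 = -12q + 2
  Player I's payoff to Tails: q·7 + (1−q)·1 = 6q + 1
  -12q + 2 = 6q + 1  ⇒  -18q = -1  ⇒  q = 1/18.
The value is Player I's expected payoff against this mix (using Heads): (1/18)·(-10) + (17/18)·2 = 4/3.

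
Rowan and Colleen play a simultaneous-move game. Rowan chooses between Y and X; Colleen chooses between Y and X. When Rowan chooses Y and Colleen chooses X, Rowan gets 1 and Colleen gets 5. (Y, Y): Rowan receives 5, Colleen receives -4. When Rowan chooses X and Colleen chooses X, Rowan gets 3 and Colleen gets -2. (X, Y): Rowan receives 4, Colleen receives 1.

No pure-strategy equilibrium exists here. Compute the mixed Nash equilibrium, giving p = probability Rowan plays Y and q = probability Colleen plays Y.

In a mixed equilibrium Colleen is indifferent between Y and X; this condition fixes p.
  Colleen's payoff from Y: p·(-4) + (1−p)·1 = -5p + 1
  Colleen's payoff from X: p·5 + (1−p)·(-2) = 7p - 2
  -5p + 1 = 7p - 2  ⇒  -12p = -3  ⇒  p = 1/4.
Set Rowan's expected payoff from Y equal to that from X:
  Rowan's payoff from Y: q·5 + (1−q)·1 = 4q + 1
  Rowan's payoff from X: q·4 + (1−q)·3 = q + 3
  4q + 1 = q + 3  ⇒  3q = 2  ⇒  q = 2/3.

p = 1/4, q = 2/3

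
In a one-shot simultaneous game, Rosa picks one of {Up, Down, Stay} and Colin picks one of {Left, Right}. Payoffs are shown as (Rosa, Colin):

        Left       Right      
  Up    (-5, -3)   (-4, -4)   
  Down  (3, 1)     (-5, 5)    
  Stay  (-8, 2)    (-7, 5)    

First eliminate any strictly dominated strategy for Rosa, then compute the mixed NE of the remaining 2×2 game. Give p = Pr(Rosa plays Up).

p = 4/5

Rosa's strategy Stay is strictly dominated by Up: -5 > -8 and -4 > -7. Eliminate Stay.
Rosa's mix must leave Colin indifferent between Left and Right.
  Colin's payoff from Left: p·(-3) + (1−p)·1 = -4p + 1
  Colin's payoff from Right: p·(-4) + (1−p)·5 = -9p + 5
  -4p + 1 = -9p + 5  ⇒  5p = 4  ⇒  p = 4/5.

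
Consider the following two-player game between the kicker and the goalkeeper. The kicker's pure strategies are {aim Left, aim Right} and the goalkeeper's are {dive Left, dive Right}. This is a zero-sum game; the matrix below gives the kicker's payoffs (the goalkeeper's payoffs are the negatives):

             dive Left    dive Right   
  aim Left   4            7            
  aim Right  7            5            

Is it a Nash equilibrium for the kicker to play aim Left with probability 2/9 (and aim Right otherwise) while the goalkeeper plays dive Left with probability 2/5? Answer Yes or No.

No

Given the kicker's mix p = 2/9, the goalkeeper's payoff from dive Left is -19/3 but from dive Right is -49/9. The goalkeeper strictly prefers dive Right, so the goalkeeper would not mix.
So the proposed profile is not a Nash equilibrium.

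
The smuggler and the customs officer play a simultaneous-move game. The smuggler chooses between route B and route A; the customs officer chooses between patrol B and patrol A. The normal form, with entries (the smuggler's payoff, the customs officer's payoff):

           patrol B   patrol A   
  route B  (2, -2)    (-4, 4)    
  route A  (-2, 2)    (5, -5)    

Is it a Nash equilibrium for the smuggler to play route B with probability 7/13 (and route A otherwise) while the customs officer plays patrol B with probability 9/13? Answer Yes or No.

Yes

Check the customs officer's indifference given the smuggler's mix p = 7/13:
  payoff from patrol B = -2/13; payoff from patrol A = -2/13 — equal.
Check the smuggler's indifference given the customs officer's mix q = 9/13:
  payoff from route B = 2/13; payoff from route A = 2/13 — equal.
Both players are indifferent, so neither can profitably deviate.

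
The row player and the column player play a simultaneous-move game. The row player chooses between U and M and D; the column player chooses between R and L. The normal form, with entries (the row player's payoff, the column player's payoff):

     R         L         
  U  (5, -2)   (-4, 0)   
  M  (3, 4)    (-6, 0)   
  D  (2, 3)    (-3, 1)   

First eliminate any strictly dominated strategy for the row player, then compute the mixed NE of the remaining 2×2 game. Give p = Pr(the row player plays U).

p = 1/2

The row player's strategy M is strictly dominated by U: 5 > 3 and -4 > -6. Eliminate M.
Set the column player's expected payoff from R equal to that from L:
  the column player's payoff to R: p·(-2) + (1−p)·3 = -5p + 3
  the column player's payoff to L: p·0 + (1−p)·1 = -p + 1
  -5p + 3 = -p + 1  ⇒  -4p = -2  ⇒  p = 1/2.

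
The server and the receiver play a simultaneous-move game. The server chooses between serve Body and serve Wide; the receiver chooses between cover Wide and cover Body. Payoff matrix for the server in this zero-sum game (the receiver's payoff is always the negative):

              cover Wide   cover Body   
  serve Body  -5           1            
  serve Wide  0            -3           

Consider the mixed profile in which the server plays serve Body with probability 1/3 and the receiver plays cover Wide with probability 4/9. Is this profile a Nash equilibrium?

Yes

Check the receiver's indifference given the server's mix p = 1/3:
  payoff from cover Wide = 5/3; payoff from cover Body = 5/3 — equal.
Check the server's indifference given the receiver's mix q = 4/9:
  payoff from serve Body = -5/3; payoff from serve Wide = -5/3 — equal.
Both players are indifferent, so neither can profitably deviate.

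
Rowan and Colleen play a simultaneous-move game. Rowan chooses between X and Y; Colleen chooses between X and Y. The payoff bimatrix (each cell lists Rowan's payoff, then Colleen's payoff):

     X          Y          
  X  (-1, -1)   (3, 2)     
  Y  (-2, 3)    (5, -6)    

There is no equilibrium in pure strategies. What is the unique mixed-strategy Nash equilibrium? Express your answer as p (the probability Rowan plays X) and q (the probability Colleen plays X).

In a mixed equilibrium Colleen is indifferent between X and Y; this condition fixes p.
  Colleen's payoff to X: p·(-1) + (1−p)·3 = -4p + 3
  Colleen's payoff to Y: p·2 + (1−p)·(-6) = 8p - 6
  -4p + 3 = 8p - 6  ⇒  -12p = -9  ⇒  p = 3/4.
For Rowan to be willing to mix, Rowan must be indifferent between X and Y, which pins down Colleen's mix.
  Rowan's payoff from X: q·(-1) + (1−q)·3 = -4q + 3
  Rowan's payoff from Y: q·(-2) + (1−q)·5 = -7q + 5
  -4q + 3 = -7q + 5  ⇒  3q = 2  ⇒  q = 2/3.

p = 3/4, q = 2/3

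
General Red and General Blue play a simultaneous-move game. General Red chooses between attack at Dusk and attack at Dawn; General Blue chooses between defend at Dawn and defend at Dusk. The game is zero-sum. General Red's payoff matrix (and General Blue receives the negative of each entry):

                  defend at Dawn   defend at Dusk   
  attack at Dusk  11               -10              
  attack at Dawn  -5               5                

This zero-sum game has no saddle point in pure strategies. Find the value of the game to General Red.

For General Red to be willing to mix, General Red must be indifferent between attack at Dusk and attack at Dawn, which pins down General Blue's mix.
  General Red's expected payoff from attack at Dusk: q·11 + (1−q)·(-10) = 21q - 10
  General Red's expected payoff from attack at Dawn: q·(-5) + (1−q)·5 = -10q + 5
  21q - 10 = -10q + 5  ⇒  31q = 15  ⇒  q = 15/31.
The value is General Red's expected payoff against this mix (using attack at Dusk): (15/31)·11 + (16/31)·(-10) = 5/31.

v = 5/31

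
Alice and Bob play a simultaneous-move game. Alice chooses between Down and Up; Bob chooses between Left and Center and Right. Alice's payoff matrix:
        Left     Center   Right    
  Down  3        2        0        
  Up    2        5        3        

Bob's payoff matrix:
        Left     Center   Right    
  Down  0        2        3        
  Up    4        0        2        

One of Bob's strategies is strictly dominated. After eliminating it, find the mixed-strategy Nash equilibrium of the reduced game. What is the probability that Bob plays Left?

q = 3/4

Bob's strategy Center is strictly dominated by Right: 3 > 2 and 2 > 0. Eliminate Center.
Set Alice's expected payoff from Down equal to that from Up:
  Alice's expected payoff from Down: q·3 + (1−q)·0 = 3q
  Alice's expected payoff from Up: q·2 + (1−q)·3 = -q + 3
  3q = -q + 3  ⇒  4q = 3  ⇒  q = 3/4.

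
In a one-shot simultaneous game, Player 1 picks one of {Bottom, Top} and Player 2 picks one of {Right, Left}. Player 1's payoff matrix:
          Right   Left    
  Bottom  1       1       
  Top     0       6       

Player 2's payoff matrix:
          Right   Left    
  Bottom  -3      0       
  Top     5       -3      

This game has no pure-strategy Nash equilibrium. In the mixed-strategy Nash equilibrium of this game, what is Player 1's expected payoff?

In a mixed equilibrium Player 1 is indifferent between Bottom and Top; this condition fixes q.
  Player 1's payoff from Bottom: q·1 + (1−q)·1 = 1
  Player 1's payoff from Top: q·0 + (1−q)·6 = -6q + 6
  1 = -6q + 6  ⇒  6q = 5  ⇒  q = 5/6.
At equilibrium Player 1 is indifferent across rows, so Player 1's payoff equals the payoff from Bottom: (5/6)·1 + (1/6)·1 = 1.

1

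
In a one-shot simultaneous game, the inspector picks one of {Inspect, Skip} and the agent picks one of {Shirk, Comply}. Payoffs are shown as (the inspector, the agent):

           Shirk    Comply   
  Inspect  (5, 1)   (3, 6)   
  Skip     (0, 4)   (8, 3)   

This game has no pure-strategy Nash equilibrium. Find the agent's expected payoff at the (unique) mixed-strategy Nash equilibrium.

7/2

In a mixed equilibrium the agent is indifferent between Shirk and Comply; this condition fixes p.
  the agent's payoff from Shirk: p·1 + (1−p)·4 = -3p + 4
  the agent's payoff from Comply: p·6 + (1−p)·3 = 3p + 3
  -3p + 4 = 3p + 3  ⇒  -6p = -1  ⇒  p = 1/6.
At equilibrium the agent is indifferent across columns, so the agent's payoff equals the payoff from Shirk: (1/6)·1 + (5/6)·4 = 7/2.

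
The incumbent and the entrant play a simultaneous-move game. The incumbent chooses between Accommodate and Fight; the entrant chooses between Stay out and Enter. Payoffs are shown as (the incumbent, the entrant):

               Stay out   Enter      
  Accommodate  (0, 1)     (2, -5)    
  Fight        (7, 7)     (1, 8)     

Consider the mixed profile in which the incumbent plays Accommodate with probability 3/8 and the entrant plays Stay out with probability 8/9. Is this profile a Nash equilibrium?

No

Given the incumbent's mix p = 3/8, the entrant's payoff from Stay out is 19/4 but from Enter is 25/8. The entrant strictly prefers Stay out, so the entrant would not mix.
So the proposed profile is not a Nash equilibrium.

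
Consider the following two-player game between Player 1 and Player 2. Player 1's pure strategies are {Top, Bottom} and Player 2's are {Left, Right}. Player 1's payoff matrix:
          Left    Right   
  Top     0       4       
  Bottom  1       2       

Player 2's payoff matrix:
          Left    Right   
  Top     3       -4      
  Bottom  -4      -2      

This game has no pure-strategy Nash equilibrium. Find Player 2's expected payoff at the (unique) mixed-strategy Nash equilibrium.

For Player 2 to be willing to mix, Player 2 must be indifferent between Left and Right, which pins down Player 1's mix.
  Player 2's payoff to Left: p·3 + (1−p)·(-4) = 7p - 4
  Player 2's payoff to Right: p·(-4) + (1−p)·(-2) = -2p - 2
  7p - 4 = -2p - 2  ⇒  9p = 2  ⇒  p = 2/9.
At equilibrium Player 2 is indifferent across columns, so Player 2's payoff equals the payoff from Left: (2/9)·3 + (7/9)·(-4) = -22/9.

-22/9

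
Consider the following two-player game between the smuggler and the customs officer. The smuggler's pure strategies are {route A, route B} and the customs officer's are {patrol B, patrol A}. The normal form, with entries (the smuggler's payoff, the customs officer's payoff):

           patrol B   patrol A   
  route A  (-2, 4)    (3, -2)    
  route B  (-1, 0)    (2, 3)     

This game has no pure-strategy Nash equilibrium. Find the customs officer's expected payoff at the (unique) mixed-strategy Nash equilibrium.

4/3

Set the customs officer's expected payoff from patrol B equal to that from patrol A:
  the customs officer's payoff to patrol B: p·4 + (1−p)·0 = 4p
  the customs officer's payoff to patrol A: p·(-2) + (1−p)·3 = -5p + 3
  4p = -5p + 3  ⇒  9p = 3  ⇒  p = 1/3.
At equilibrium the customs officer is indifferent across columns, so the customs officer's payoff equals the payoff from patrol B: (1/3)·4 + (2/3)·0 = 4/3.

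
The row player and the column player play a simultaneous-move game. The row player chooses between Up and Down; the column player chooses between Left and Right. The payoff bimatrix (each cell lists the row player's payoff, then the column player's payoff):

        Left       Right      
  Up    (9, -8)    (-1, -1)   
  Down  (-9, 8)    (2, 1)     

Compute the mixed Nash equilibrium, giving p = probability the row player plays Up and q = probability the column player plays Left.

For the column player to be willing to mix, the column player must be indifferent between Left and Right, which pins down the row player's mix.
  the column player's payoff from Left: p·(-8) + (1−p)·8 = -16p + 8
  the column player's payoff from Right: p·(-1) + (1−p)·1 = -2p + 1
  -16p + 8 = -2p + 1  ⇒  -14p = -7  ⇒  p = 1/2.
For the row player to be willing to mix, the row player must be indifferent between Up and Down, which pins down the column player's mix.
  the row player's expected payoff from Up: q·9 + (1−q)·(-1) = 10q - 1
  the row player's expected payoff from Down: q·(-9) + (1−q)·2 = -11q + 2
  10q - 1 = -11q + 2  ⇒  21q = 3  ⇒  q = 1/7.

p = 1/2, q = 1/7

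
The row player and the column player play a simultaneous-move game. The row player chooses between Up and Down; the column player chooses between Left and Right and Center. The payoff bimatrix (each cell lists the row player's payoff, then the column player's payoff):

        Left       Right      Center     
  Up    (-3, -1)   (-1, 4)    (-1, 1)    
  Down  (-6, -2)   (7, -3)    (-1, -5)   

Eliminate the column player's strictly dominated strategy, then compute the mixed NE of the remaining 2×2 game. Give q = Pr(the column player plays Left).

q = 8/11

The column player's strategy Center is strictly dominated by Right: 4 > 1 and -3 > -5. Eliminate Center.
In a mixed equilibrium the row player is indifferent between Up and Down; this condition fixes q.
  the row player's payoff to Up: q·(-3) + (1−q)·(-1) = -2q - 1
  the row player's payoff to Down: q·(-6) + (1−q)·7 = -13q + 7
  -2q - 1 = -13q + 7  ⇒  11q = 8  ⇒  q = 8/11.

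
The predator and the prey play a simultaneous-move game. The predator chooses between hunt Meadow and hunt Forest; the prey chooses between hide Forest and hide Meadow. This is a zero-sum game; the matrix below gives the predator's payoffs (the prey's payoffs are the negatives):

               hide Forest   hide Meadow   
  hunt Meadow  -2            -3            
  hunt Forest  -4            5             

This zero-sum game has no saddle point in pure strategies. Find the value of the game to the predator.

v = -11/5

Set the predator's expected payoff from hunt Meadow equal to that from hunt Forest:
  the predator's expected payoff from hunt Meadow: q·(-2) + (1−q)·(-3) = q - 3
  the predator's expected payoff from hunt Forest: q·(-4) + (1−q)·5 = -9q + 5
  q - 3 = -9q + 5  ⇒  10q = 8  ⇒  q = 4/5.
The value is the predator's expected payoff against this mix (using hunt Meadow): (4/5)·(-2) + (1/5)·(-3) = -11/5.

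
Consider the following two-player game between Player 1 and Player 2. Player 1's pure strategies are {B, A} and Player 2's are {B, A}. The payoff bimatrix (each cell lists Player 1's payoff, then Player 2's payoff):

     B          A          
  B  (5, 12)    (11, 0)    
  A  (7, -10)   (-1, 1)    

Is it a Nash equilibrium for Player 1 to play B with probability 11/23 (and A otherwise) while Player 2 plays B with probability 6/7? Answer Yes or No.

Check Player 2's indifference given Player 1's mix p = 11/23:
  payoff from B = 12/23; payoff from A = 12/23 — equal.
Check Player 1's indifference given Player 2's mix q = 6/7:
  payoff from B = 41/7; payoff from A = 41/7 — equal.
Both players are indifferent, so neither can profitably deviate.

Yes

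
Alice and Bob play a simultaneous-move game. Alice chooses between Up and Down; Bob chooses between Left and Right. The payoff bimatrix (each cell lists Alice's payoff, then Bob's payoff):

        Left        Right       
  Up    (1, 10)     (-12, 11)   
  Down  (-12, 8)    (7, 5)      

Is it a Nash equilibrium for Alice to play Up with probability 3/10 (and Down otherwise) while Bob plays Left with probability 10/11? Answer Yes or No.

Given Alice's mix p = 3/10, Bob's payoff from Left is 43/5 but from Right is 34/5. Bob strictly prefers Left, so Bob would not mix.
So the proposed profile is not a Nash equilibrium.

No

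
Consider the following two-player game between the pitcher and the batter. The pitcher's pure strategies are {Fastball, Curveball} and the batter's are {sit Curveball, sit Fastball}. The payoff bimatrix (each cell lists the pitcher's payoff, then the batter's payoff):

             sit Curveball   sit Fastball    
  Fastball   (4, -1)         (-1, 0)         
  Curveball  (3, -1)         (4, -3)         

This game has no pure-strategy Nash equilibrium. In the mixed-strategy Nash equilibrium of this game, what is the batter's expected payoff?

In a mixed equilibrium the batter is indifferent between sit Curveball and sit Fastball; this condition fixes p.
  the batter's payoff from sit Curveball: p·(-1) + (1−p)·(-1) = -1
  the batter's payoff from sit Fastball: p·0 + (1−p)·(-3) = 3p - 3
  -1 = 3p - 3  ⇒  -3p = -2  ⇒  p = 2/3.
At equilibrium the batter is indifferent across columns, so the batter's payoff equals the payoff from sit Curveball: (2/3)·(-1) + (1/3)·(-1) = -1.

-1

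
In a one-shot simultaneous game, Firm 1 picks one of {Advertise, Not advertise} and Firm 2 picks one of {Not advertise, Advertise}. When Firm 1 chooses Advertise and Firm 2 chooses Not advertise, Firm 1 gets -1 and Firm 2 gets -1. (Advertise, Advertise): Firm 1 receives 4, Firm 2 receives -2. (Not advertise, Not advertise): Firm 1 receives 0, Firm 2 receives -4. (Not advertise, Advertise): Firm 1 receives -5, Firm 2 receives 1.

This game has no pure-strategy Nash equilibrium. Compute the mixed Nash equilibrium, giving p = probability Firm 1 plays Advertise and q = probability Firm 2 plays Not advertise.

p = 5/6, q = 9/10

Set Firm 2's expected payoff from Not advertise equal to that from Advertise:
  Firm 2's expected payoff from Not advertise: p·(-1) + (1−p)·(-4) = 3p - 4
  Firm 2's expected payoff from Advertise: p·(-2) + (1−p)·1 = -3p + 1
  3p - 4 = -3p + 1  ⇒  6p = 5  ⇒  p = 5/6.
Set Firm 1's expected payoff from Advertise equal to that from Not advertise:
  Firm 1's payoff from Advertise: q·(-1) + (1−q)·4 = -5q + 4
  Firm 1's payoff from Not advertise: q·0 + (1−q)·(-5) = 5q - 5
  -5q + 4 = 5q - 5  ⇒  -10q = -9  ⇒  q = 9/10.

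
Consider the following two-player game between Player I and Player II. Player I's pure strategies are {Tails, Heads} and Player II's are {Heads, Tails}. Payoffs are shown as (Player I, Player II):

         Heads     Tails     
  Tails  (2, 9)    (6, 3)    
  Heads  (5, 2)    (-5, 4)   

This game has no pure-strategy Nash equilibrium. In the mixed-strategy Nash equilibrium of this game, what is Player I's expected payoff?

20/7

In a mixed equilibrium Player I is indifferent between Tails and Heads; this condition fixes q.
  Player I's expected payoff from Tails: q·2 + (1−q)·6 = -4q + 6
  Player I's expected payoff from Heads: q·5 + (1−q)·(-5) = 10q - 5
  -4q + 6 = 10q - 5  ⇒  -14q = -11  ⇒  q = 11/14.
At equilibrium Player I is indifferent across rows, so Player I's payoff equals the payoff from Tails: (11/14)·2 + (3/14)·6 = 20/7.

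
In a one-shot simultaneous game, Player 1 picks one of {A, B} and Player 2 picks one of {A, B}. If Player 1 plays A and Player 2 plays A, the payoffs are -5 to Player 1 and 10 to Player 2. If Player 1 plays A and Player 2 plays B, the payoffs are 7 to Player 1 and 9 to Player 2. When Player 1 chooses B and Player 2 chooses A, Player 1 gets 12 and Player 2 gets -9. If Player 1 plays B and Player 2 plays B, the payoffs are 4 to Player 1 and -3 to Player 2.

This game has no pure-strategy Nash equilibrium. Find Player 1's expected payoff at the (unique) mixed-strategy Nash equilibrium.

Player 1's indifference between A and B determines Player 2's mixing probability q:
  Player 1's payoff to A: q·(-5) + (1−q)·7 = -12q + 7
  Player 1's payoff to B: q·12 + (1−q)·4 = 8q + 4
  -12q + 7 = 8q + 4  ⇒  -20q = -3  ⇒  q = 3/20.
At equilibrium Player 1 is indifferent across rows, so Player 1's payoff equals the payoff from A: (3/20)·(-5) + (17/20)·7 = 26/5.

26/5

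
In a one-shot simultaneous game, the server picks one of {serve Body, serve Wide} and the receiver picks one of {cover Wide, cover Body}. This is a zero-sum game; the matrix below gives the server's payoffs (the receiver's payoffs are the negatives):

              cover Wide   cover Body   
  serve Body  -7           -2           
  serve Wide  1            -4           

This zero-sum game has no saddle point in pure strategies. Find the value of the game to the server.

v = -3

For the server to be willing to mix, the server must be indifferent between serve Body and serve Wide, which pins down the receiver's mix.
  the server's payoff to serve Body: q·(-7) + (1−q)·(-2) = -5q - 2
  the server's payoff to serve Wide: q·1 + (1−q)·(-4) = 5q - 4
  -5q - 2 = 5q - 4  ⇒  -10q = -2  ⇒  q = 1/5.
The value is the server's expected payoff against this mix (using serve Body): (1/5)·(-7) + (4/5)·(-2) = -3.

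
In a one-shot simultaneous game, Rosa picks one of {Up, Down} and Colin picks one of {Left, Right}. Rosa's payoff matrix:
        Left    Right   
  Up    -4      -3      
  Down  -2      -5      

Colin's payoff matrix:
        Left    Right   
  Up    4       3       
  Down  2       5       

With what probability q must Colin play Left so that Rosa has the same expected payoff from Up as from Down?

q = 1/2

In a mixed equilibrium Rosa is indifferent between Up and Down; this condition fixes q.
  Rosa's payoff from Up: q·(-4) + (1−q)·(-3) = -q - 3
  Rosa's payoff from Down: q·(-2) + (1−q)·(-5) = 3q - 5
  -q - 3 = 3q - 5  ⇒  -4q = -2  ⇒  q = 1/2.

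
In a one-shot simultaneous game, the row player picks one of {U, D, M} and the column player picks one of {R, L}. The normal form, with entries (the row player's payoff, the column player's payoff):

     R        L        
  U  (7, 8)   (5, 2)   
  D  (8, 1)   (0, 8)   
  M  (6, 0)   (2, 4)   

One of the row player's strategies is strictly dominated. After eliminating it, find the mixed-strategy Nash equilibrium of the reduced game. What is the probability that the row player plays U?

p = 7/13

The row player's strategy M is strictly dominated by U: 7 > 6 and 5 > 2. Eliminate M.
In a mixed equilibrium the column player is indifferent between R and L; this condition fixes p.
  the column player's expected payoff from R: p·8 + (1−p)·1 = 7p + 1
  the column player's expected payoff from L: p·2 + (1−p)·8 = -6p + 8
  7p + 1 = -6p + 8  ⇒  13p = 7  ⇒  p = 7/13.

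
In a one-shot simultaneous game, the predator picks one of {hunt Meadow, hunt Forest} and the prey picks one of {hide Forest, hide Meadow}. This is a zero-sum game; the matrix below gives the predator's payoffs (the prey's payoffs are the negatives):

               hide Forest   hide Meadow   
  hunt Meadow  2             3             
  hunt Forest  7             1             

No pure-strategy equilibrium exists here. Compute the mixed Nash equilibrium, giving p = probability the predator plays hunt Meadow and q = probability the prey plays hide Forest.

The prey's indifference between hide Forest and hide Meadow determines the predator's mixing probability p:
  the prey's expected payoff from hide Forest: p·(-2) + (1−p)·(-7) = 5p - 7
  the prey's expected payoff from hide Meadow: p·(-3) + (1−p)·(-1) = -2p - 1
  5p - 7 = -2p - 1  ⇒  7p = 6  ⇒  p = 6/7.
Set the predator's expected payoff from hunt Meadow equal to that from hunt Forest:
  the predator's payoff to hunt Meadow: q·2 + (1−q)·3 = -q + 3
  the predator's payoff to hunt Forest: q·7 + (1−q)·1 = 6q + 1
  -q + 3 = 6q + 1  ⇒  -7q = -2  ⇒  q = 2/7.

p = 6/7, q = 2/7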